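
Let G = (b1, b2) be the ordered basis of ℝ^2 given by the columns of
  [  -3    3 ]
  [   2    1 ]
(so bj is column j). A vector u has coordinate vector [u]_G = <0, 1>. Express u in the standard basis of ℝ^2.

<3, 1>

u = M [u]_G, where M has columns b1, b2.
Carrying out the matrix-vector product, u = <3, 1>.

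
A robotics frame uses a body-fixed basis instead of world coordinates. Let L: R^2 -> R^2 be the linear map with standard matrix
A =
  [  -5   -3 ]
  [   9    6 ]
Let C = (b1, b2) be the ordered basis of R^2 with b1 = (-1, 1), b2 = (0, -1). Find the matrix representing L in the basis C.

With P the matrix whose columns are b1, b2, [L]_C = P^(-1) A P.
Column by column: L(b1) = A b1 = (2, -3); its C-coordinates (-2, 1) give column 1.
Continuing for each basis vector yields [L]_C = [[-2, -3], [1, 3]].

[[-2, -3], [1, 3]]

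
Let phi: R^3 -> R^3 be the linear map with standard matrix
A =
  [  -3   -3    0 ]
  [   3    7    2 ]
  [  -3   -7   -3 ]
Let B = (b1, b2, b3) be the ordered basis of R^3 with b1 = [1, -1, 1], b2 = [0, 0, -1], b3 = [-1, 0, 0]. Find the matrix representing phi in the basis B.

[[2, 2, 3], [1, -1, 0], [2, 2, 0]]

With P the matrix whose columns are b1, ..., b3, [phi]_B = P^(-1) A P.
Column by column: phi(b1) = A b1 = [0, -2, 1]; its B-coordinates [2, 1, 2] give column 1.
Continuing for each basis vector yields [phi]_B = [[2, 2, 3], [1, -1, 0], [2, 2, 0]].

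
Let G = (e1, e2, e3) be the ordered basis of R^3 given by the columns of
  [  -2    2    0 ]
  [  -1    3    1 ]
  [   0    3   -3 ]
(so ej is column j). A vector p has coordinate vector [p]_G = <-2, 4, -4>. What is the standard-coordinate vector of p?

<12, 10, 24>

p = M [p]_G, where M has columns e1, ..., e3.
Carrying out the matrix-vector product, p = <12, 10, 24>.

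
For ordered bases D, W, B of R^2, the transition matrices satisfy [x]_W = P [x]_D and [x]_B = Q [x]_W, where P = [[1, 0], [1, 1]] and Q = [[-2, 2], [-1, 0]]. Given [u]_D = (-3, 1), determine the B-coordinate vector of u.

First [u]_W = P [u]_D = (-3, -2).
Then [u]_B = Q [u]_W = (2, 3).

(2, 3)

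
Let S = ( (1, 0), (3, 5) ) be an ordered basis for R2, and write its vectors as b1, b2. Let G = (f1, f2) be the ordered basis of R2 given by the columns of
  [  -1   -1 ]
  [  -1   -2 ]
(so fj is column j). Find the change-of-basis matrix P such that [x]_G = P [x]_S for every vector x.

Take x = bj: its S-coordinates are the j-th standard unit vector, so P e_j — column j of P — equals [bj]_G.
b1 = -2f1 + f2, giving column 1 = (-2, 1); repeating for each j gives P = [[-2, -1], [1, -2]].

[[-2, -1], [1, -2]]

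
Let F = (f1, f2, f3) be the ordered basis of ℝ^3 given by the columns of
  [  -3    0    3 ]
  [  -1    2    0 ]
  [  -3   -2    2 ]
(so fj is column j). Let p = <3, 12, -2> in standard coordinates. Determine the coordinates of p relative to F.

[p]_F is the unique c with M c = p, where M has columns f1, ..., f3.
Gaussian elimination on [M | p] yields c = (-4, 4, -3).
Check: -4f1 + 4f2 - 3f3 = <3, 12, -2>.

<-4, 4, -3>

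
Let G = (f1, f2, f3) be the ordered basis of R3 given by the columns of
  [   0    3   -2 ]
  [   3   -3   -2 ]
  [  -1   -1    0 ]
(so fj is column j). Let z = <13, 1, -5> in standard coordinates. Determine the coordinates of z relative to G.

<2, 3, -2>

[z]_G is the unique c with M c = z, where M has columns f1, ..., f3.
Solving this 3x3 system gives c = (2, 3, -2).
Check: 2f1 + 3f2 - 2f3 = <13, 1, -5>.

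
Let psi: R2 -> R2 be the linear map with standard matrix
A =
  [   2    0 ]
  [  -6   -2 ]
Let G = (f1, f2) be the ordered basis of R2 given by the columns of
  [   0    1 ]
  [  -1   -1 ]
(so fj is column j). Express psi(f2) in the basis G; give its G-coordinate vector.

(2, 2)

Column 2 of [psi]_G is the G-coordinate vector of psi(f2).
In standard coordinates psi(f2) = A f2 = (2, -4).
Converting to G: (2, -4) = 2f1 + 2f2, so the coordinate vector is (2, 2).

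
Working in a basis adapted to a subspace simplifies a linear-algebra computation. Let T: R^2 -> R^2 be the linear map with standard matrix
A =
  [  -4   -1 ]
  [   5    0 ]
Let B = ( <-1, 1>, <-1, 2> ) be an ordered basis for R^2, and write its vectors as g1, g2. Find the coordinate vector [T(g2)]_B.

Compute T(g2) = A g2 = <2, -5> in standard coordinates.
Then write this in B-coordinates: solve for y in y_1 g1 + y_2 g2 = <2, -5>.
This gives y = <1, -3>, which is column 2 of [T]_B.

<1, -3>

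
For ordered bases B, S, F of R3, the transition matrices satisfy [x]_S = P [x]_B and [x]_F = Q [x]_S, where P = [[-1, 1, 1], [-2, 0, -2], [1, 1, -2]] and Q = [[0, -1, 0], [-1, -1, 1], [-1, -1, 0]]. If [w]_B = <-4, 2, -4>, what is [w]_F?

<-16, -12, -18>

Composing the changes, [w]_F = Q P [w]_B.
Q P = [[2, 0, 2], [4, 0, -1], [3, -1, 1]]; applying this to <-4, 2, -4> gives <-16, -12, -18>.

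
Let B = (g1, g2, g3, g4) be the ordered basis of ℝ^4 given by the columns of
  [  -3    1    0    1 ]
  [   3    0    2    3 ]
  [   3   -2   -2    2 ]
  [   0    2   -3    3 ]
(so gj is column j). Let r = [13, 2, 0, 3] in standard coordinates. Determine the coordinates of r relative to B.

Write r = c_1 g1 + ... + c_4 g4 and solve for the c_i.
Gaussian elimination on [M | r] yields c = (-4, -3, 1, 4).
Check: -4g1 - 3g2 + g3 + 4g4 = [13, 2, 0, 3].

[-4, -3, 1, 4]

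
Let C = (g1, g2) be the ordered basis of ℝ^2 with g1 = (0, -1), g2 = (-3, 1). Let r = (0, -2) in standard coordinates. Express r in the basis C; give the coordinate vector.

(2, 0)

[r]_C is the unique c with M c = r, where M has columns g1, g2.
System: 0c_1 - 3c_2 = 0, -c_1 + c_2 = -2; solving gives c_1 = 2, c_2 = 0.
Check: 2g1 + 0·g2 = (0, -2).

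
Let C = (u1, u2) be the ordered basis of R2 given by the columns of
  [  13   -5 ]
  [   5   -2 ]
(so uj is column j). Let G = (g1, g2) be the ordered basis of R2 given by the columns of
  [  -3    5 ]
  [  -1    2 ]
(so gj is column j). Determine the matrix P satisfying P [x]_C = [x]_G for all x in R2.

Let M have columns uj and N have columns gj. Then for every x, N [x]_G = x = M [x]_C, so P = N^(-1) M.
Since det N = -1, N^(-1) has integer entries; multiplying gives P = [[-1, 0], [2, -1]].

[[-1, 0], [2, -1]]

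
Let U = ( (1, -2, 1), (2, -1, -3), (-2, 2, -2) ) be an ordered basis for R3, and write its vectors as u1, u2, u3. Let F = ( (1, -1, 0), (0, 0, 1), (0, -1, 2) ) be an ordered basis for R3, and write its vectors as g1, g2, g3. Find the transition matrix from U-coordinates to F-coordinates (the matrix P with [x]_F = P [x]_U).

[[1, 2, -2], [-1, -1, -2], [1, -1, 0]]

Column j of P is [uj]_F, since P maps U-coordinates to F-coordinates.
Expressing u1 in F: u1 = g1 - g2 + g3, so column 1 of P is (1, -1, 1).
Doing the same for each uj gives P = [[1, 2, -2], [-1, -1, -2], [1, -1, 0]].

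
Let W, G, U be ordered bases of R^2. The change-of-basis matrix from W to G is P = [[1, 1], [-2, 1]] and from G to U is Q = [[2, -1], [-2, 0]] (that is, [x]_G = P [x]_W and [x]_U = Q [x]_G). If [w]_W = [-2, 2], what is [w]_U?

[-6, 0]

Composing the changes, [w]_U = Q P [w]_W.
Q P = [[4, 1], [-2, -2]]; applying this to [-2, 2] gives [-6, 0].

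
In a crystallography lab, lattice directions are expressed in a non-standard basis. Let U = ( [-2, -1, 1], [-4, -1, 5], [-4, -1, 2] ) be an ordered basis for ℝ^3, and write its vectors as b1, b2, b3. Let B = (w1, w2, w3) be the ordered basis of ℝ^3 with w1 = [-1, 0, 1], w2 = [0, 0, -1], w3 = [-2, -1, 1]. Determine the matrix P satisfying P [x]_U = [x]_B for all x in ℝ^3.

[[0, 2, 2], [0, -2, 1], [1, 1, 1]]

Let M have columns bj and N have columns wj. Then for every x, N [x]_B = x = M [x]_U, so P = N^(-1) M.
Since det N = 1, N^(-1) has integer entries; multiplying gives P = [[0, 2, 2], [0, -2, 1], [1, 1, 1]].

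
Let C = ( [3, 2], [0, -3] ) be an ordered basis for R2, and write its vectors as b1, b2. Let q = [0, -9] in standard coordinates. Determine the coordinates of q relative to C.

Write q = c_1 b1 + c_2 b2 and solve for the c_i.
System: 3c_1 + 0c_2 = 0, 2c_1 - 3c_2 = -9; solving gives c_1 = 0, c_2 = 3.
Check: 0·b1 + 3b2 = [0, -9].

[0, 3]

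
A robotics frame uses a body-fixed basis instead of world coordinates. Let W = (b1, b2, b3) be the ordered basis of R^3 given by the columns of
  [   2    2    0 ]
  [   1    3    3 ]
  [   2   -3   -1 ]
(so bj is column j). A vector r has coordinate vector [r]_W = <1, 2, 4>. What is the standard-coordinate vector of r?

<6, 19, -8>

By definition r = b1 + 2b2 + 4b3.
Summing componentwise gives <6, 19, -8>.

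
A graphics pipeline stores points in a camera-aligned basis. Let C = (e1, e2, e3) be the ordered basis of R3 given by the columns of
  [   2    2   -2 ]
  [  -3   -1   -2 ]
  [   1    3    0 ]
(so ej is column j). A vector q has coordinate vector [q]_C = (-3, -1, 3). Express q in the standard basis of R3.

q = M [q]_C, where M has columns e1, ..., e3.
Carrying out the matrix-vector product, q = (-14, 4, -6).

(-14, 4, -6)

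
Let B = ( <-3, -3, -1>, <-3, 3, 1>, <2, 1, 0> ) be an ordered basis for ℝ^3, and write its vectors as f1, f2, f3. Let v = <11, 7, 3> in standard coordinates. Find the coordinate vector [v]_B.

<-4, -1, -2>

We seek scalars with c_1 f1 + ... + c_3 f3 = v; equivalently solve M c = v where the columns of M are f1, ..., f3.
Gaussian elimination on [M | v] yields c = (-4, -1, -2).
Check: -4f1 - f2 - 2f3 = <11, 7, 3>.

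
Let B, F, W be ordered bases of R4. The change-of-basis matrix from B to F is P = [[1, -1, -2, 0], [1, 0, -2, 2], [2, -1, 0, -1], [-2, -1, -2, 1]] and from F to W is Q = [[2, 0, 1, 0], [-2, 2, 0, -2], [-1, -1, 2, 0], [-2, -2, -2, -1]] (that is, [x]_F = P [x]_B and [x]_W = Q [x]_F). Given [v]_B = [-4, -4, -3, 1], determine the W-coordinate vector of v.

[7, -42, -20, -29]

Composing the changes, [v]_W = Q P [v]_B.
Q P = [[4, -3, -4, -1], [4, 4, 4, 2], [2, -1, 4, -4], [-6, 5, 10, -3]]; applying this to [-4, -4, -3, 1] gives [7, -42, -20, -29].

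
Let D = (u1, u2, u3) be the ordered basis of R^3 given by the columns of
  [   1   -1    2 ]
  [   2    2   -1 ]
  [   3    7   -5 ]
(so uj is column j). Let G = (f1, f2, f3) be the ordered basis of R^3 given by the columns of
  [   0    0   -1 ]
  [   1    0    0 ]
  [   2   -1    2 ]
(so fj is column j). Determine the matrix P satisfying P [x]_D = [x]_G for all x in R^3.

Take x = uj: its D-coordinates are the j-th standard unit vector, so P e_j — column j of P — equals [uj]_G.
u1 = 2f1 - f2 - f3, giving column 1 = (2, -1, -1); repeating for each j gives P = [[2, 2, -1], [-1, -1, -1], [-1, 1, -2]].

[[2, 2, -1], [-1, -1, -1], [-1, 1, -2]]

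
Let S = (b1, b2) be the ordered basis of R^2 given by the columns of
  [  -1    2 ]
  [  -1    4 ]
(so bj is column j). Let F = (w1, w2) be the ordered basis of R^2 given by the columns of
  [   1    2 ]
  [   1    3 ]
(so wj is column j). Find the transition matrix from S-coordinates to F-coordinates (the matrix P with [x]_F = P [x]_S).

Take x = bj: its S-coordinates are the j-th standard unit vector, so P e_j — column j of P — equals [bj]_F.
b1 = -w1 + 0·w2, giving column 1 = (-1, 0); repeating for each j gives P = [[-1, -2], [0, 2]].

[[-1, -2], [0, 2]]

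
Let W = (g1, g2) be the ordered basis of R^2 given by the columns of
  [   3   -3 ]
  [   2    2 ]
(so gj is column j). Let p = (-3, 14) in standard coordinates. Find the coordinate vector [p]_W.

(3, 4)

[p]_W is the unique c with M c = p, where M has columns g1, g2.
System: 3c_1 - 3c_2 = -3, 2c_1 + 2c_2 = 14; solving gives c_1 = 3, c_2 = 4.
Check: 3g1 + 4g2 = (-3, 14).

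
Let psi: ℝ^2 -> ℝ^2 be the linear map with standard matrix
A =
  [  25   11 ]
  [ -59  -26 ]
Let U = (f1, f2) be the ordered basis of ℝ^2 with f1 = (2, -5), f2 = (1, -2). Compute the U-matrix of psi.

[[-2, 1], [-1, 1]]

Let P have columns f1, f2. Then [psi]_U = P^(-1) A P.
Here det P = 1, so P^(-1) is integer; computing A P first and then P^(-1)(A P) gives [[-2, 1], [-1, 1]].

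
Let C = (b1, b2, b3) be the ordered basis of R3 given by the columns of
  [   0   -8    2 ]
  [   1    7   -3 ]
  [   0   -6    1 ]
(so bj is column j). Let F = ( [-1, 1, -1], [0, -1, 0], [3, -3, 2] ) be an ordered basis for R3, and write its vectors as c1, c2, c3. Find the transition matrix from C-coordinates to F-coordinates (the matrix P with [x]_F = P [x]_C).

Column j of P is [bj]_F, since P maps C-coordinates to F-coordinates.
Expressing b1 in F: b1 = 0·c1 - c2 + 0·c3, so column 1 of P is [0, -1, 0].
Doing the same for each bj gives P = [[0, 2, 1], [-1, 1, 1], [0, -2, 1]].

[[0, 2, 1], [-1, 1, 1], [0, -2, 1]]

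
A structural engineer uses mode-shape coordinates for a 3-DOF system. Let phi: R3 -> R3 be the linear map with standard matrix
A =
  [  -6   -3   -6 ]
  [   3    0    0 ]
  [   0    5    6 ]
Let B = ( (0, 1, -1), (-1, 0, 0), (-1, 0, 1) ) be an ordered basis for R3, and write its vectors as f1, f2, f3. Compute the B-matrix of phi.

The j-th column of [phi]_B is [phi(fj)]_B.
phi(f1) = A f1 = (3, 0, -1) = 0·f1 - 2f2 - f3, so column 1 is (0, -2, -1).
Repeating for f2, f3 and assembling the columns gives [[0, -3, -3], [-2, -3, -3], [-1, -3, 3]].

[[0, -3, -3], [-2, -3, -3], [-1, -3, 3]]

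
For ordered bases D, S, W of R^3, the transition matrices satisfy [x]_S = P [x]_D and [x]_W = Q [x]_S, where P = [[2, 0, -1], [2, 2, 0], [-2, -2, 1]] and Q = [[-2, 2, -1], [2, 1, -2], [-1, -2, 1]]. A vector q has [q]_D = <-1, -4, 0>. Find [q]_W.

<-26, -34, 32>

Apply P to get S-coordinates <-2, -10, 10>, then Q to get W-coordinates.
The result is [q]_W = <-26, -34, 32>.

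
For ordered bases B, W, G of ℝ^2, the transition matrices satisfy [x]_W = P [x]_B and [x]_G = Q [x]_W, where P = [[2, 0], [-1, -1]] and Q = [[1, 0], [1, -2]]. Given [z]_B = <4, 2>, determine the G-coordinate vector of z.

Apply P to get W-coordinates <8, -6>, then Q to get G-coordinates.
The result is [z]_G = <8, 20>.

<8, 20>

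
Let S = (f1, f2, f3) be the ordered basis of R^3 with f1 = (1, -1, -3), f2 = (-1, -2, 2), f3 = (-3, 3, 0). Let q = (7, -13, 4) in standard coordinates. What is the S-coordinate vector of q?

(0, 2, -3)

[q]_S is the unique c with M c = q, where M has columns f1, ..., f3.
Solving this 3x3 system gives c = (0, 2, -3).
Check: 0·f1 + 2f2 - 3f3 = (7, -13, 4).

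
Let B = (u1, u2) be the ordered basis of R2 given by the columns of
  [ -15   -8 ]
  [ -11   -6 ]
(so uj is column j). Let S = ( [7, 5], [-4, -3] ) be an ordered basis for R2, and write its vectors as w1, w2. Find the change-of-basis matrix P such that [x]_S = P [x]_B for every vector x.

[[-1, 0], [2, 2]]

Column j of P is [uj]_S, since P maps B-coordinates to S-coordinates.
Expressing u1 in S: u1 = -w1 + 2w2, so column 1 of P is [-1, 2].
Doing the same for each uj gives P = [[-1, 0], [2, 2]].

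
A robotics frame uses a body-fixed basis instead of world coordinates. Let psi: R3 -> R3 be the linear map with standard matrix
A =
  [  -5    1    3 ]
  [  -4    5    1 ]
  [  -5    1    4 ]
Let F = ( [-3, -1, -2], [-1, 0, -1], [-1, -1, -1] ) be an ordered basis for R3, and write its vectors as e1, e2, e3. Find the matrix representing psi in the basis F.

The j-th column of [psi]_F is [psi(ej)]_F.
psi(e1) = A e1 = [8, 5, 6] = -2e1 + e2 - 3e3, so column 1 is [-2, 1, -3].
Repeating for e2, e3 and assembling the columns gives [[-2, -1, -1], [1, 3, -1], [-3, -2, 3]].

[[-2, -1, -1], [1, 3, -1], [-3, -2, 3]]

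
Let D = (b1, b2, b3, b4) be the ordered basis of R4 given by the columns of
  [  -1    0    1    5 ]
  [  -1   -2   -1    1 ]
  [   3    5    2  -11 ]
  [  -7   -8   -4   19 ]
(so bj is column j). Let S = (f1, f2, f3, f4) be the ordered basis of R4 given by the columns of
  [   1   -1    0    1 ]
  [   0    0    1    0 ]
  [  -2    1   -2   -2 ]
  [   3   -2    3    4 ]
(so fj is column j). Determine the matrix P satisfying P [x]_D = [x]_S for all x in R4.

[[2, 0, 1, 2], [1, -1, -2, -1], [-1, -2, -1, 1], [-2, -1, -2, 2]]

Take x = bj: its D-coordinates are the j-th standard unit vector, so P e_j — column j of P — equals [bj]_S.
b1 = 2f1 + f2 - f3 - 2f4, giving column 1 = <2, 1, -1, -2>; repeating for each j gives P = [[2, 0, 1, 2], [1, -1, -2, -1], [-1, -2, -1, 1], [-2, -1, -2, 2]].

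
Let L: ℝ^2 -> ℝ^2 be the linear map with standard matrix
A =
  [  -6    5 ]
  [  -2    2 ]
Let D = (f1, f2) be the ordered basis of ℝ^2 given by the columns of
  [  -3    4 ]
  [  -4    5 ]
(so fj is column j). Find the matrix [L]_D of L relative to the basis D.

With P the matrix whose columns are f1, f2, [L]_D = P^(-1) A P.
Column by column: L(f1) = A f1 = [-2, -2]; its D-coordinates [-2, -2] give column 1.
Continuing for each basis vector yields [L]_D = [[-2, -3], [-2, -2]].

[[-2, -3], [-2, -2]]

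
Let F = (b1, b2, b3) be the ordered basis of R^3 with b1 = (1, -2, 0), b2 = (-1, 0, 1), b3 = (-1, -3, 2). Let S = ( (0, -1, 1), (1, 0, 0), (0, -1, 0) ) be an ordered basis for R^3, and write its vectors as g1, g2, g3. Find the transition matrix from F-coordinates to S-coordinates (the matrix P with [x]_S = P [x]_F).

Column j of P is [bj]_S, since P maps F-coordinates to S-coordinates.
Expressing b1 in S: b1 = 0·g1 + g2 + 2g3, so column 1 of P is (0, 1, 2).
Doing the same for each bj gives P = [[0, 1, 2], [1, -1, -1], [2, -1, 1]].

[[0, 1, 2], [1, -1, -1], [2, -1, 1]]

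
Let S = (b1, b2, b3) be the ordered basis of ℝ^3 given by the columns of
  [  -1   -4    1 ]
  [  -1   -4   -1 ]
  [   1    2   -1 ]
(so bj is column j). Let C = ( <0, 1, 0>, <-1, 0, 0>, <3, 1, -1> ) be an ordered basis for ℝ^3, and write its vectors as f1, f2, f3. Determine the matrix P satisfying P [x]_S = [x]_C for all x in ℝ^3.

Take x = bj: its S-coordinates are the j-th standard unit vector, so P e_j — column j of P — equals [bj]_C.
b1 = 0·f1 - 2f2 - f3, giving column 1 = <0, -2, -1>; repeating for each j gives P = [[0, -2, -2], [-2, -2, 2], [-1, -2, 1]].

[[0, -2, -2], [-2, -2, 2], [-1, -2, 1]]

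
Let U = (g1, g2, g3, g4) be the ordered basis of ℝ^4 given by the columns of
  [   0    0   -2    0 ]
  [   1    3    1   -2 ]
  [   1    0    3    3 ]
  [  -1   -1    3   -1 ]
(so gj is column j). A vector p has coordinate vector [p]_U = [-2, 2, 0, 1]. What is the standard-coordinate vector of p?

By definition p = -2g1 + 2g2 + 0·g3 + g4.
Summing componentwise gives [0, 2, 1, -1].

[0, 2, 1, -1]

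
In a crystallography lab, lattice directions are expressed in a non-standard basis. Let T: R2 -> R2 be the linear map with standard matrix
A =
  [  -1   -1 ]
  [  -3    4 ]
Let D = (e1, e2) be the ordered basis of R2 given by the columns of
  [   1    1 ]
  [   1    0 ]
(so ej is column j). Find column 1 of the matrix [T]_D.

(1, -3)

Column 1 of [T]_D is the D-coordinate vector of T(e1).
In standard coordinates T(e1) = A e1 = (-2, 1).
Converting to D: (-2, 1) = e1 - 3e2, so the coordinate vector is (1, -3).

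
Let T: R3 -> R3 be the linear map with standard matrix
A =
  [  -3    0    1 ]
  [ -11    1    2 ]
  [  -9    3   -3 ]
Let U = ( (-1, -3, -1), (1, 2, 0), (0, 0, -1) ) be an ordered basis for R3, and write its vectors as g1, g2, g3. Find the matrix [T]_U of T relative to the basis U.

[[-2, 3, 0], [0, 0, -1], [-1, 0, -3]]

With P the matrix whose columns are g1, ..., g3, [T]_U = P^(-1) A P.
Column by column: T(g1) = A g1 = (2, 6, 3); its U-coordinates (-2, 0, -1) give column 1.
Continuing for each basis vector yields [T]_U = [[-2, 3, 0], [0, 0, -1], [-1, 0, -3]].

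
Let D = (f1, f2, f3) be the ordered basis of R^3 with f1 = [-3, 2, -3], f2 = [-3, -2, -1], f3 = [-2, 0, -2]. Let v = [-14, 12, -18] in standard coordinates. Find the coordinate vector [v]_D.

[4, -2, 4]

Write v = c_1 f1 + ... + c_3 f3 and solve for the c_i.
Gaussian elimination on [M | v] yields c = (4, -2, 4).
Check: 4f1 - 2f2 + 4f3 = [-14, 12, -18].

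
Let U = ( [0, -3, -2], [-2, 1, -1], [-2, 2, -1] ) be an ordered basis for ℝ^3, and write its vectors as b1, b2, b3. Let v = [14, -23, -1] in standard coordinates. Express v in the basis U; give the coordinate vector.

We seek scalars with c_1 b1 + ... + c_3 b3 = v; equivalently solve M c = v where the columns of M are b1, ..., b3.
Solving this 3x3 system gives c = (4, -3, -4).
Check: 4b1 - 3b2 - 4b3 = [14, -23, -1].

[4, -3, -4]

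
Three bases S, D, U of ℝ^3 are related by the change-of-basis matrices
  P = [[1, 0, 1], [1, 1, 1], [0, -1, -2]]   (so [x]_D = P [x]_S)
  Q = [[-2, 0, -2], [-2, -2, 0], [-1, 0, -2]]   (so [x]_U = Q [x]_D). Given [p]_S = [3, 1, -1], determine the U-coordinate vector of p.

Composing the changes, [p]_U = Q P [p]_S.
Q P = [[-2, 2, 2], [-4, -2, -4], [-1, 2, 3]]; applying this to [3, 1, -1] gives [-6, -10, -4].

[-6, -10, -4]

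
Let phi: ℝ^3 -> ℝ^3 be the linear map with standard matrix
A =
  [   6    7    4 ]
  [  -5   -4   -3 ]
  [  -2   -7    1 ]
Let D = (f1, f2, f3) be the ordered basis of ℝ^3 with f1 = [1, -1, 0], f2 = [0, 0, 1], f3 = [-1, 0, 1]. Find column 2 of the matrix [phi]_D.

Compute phi(f2) = A f2 = [4, -3, 1] in standard coordinates.
Then write this in D-coordinates: solve for y in y_1 f1 + ... + y_3 f3 = [4, -3, 1].
This gives y = [3, 2, -1], which is column 2 of [phi]_D.

[3, 2, -1]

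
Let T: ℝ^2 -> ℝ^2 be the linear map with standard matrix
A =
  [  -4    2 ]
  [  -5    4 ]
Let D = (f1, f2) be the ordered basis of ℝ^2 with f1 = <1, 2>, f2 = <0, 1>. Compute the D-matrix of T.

[[0, 2], [3, 0]]

The j-th column of [T]_D is [T(fj)]_D.
T(f1) = A f1 = <0, 3> = 0·f1 + 3f2, so column 1 is <0, 3>.
Repeating for f2 and assembling the columns gives [[0, 2], [3, 0]].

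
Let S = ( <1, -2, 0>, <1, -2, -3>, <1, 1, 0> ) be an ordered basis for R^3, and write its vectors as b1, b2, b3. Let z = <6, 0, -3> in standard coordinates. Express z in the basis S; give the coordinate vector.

We seek scalars with c_1 b1 + ... + c_3 b3 = z; equivalently solve M c = z where the columns of M are b1, ..., b3.
Solving this 3x3 system gives c = (1, 1, 4).
Check: b1 + b2 + 4b3 = <6, 0, -3>.

<1, 1, 4>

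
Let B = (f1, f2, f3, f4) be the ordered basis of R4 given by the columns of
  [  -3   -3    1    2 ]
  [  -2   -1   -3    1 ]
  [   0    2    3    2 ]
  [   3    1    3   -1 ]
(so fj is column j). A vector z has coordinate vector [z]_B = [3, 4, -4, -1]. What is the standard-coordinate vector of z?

[-27, 1, -6, 2]

z = M [z]_B, where M has columns f1, ..., f4.
Carrying out the matrix-vector product, z = [-27, 1, -6, 2].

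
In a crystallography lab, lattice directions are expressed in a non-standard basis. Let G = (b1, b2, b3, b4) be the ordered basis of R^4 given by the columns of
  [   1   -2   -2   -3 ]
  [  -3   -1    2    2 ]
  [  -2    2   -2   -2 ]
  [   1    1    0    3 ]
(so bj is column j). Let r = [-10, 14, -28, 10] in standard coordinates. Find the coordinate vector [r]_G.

[2, -4, 4, 4]

[r]_G is the unique c with M c = r, where M has columns b1, ..., b4.
Gaussian elimination on [M | r] yields c = (2, -4, 4, 4).
Check: 2b1 - 4b2 + 4b3 + 4b4 = [-10, 14, -28, 10].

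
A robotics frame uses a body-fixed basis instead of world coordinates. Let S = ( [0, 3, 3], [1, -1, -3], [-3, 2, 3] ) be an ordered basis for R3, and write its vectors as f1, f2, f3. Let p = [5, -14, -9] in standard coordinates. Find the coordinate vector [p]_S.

Write p = c_1 f1 + ... + c_3 f3 and solve for the c_i.
Solving this 3x3 system gives c = (-4, -4, -3).
Check: -4f1 - 4f2 - 3f3 = [5, -14, -9].

[-4, -4, -3]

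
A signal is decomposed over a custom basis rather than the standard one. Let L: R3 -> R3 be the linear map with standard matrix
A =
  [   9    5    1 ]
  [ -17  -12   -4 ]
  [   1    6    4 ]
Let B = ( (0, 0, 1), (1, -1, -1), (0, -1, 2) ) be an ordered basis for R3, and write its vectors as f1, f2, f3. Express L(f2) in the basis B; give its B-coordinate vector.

(-2, 3, -2)

Compute L(f2) = A f2 = (3, -1, -9) in standard coordinates.
Then write this in B-coordinates: solve for y in y_1 f1 + ... + y_3 f3 = (3, -1, -9).
This gives y = (-2, 3, -2), which is column 2 of [L]_B.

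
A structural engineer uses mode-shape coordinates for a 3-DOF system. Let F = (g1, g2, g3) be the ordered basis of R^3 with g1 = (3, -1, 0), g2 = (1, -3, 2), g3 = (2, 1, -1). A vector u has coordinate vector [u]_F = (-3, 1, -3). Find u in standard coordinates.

By definition u = -3g1 + g2 - 3g3.
Summing componentwise gives (-14, -3, 5).

(-14, -3, 5)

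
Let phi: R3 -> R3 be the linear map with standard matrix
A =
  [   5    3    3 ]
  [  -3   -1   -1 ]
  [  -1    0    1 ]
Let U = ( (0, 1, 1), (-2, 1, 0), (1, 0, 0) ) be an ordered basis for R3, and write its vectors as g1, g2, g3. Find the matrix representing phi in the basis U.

[[1, 2, -1], [-3, 3, -2], [0, -1, 1]]

Let P have columns g1, ..., g3. Then [phi]_U = P^(-1) A P.
Here det P = -1, so P^(-1) is integer; computing A P first and then P^(-1)(A P) gives [[1, 2, -1], [-3, 3, -2], [0, -1, 1]].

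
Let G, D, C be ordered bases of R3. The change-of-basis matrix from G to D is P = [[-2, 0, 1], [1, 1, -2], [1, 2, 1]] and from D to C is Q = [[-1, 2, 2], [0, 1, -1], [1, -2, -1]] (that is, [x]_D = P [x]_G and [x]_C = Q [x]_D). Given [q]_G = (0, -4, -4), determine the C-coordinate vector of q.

(-12, 16, 0)

Apply P to get D-coordinates (-4, 4, -12), then Q to get C-coordinates.
The result is [q]_C = (-12, 16, 0).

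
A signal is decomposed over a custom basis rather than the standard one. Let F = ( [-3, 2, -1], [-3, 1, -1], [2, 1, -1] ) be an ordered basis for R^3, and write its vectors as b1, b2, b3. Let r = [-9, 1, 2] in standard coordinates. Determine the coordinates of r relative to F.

[3, -2, -3]

Write r = c_1 b1 + ... + c_3 b3 and solve for the c_i.
Solving this 3x3 system gives c = (3, -2, -3).
Check: 3b1 - 2b2 - 3b3 = [-9, 1, 2].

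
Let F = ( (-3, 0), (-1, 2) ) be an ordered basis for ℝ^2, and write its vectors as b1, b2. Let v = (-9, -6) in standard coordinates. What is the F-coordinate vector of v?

[v]_F is the unique c with M c = v, where M has columns b1, b2.
System: -3c_1 - c_2 = -9, 0c_1 + 2c_2 = -6; solving gives c_1 = 4, c_2 = -3.
Check: 4b1 - 3b2 = (-9, -6).

(4, -3)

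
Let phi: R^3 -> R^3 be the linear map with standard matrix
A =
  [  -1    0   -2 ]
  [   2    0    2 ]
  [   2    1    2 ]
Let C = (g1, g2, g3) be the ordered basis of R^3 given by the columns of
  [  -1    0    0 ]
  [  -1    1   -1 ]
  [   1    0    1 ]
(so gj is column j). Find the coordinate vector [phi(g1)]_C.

(1, -1, -2)

Column 1 of [phi]_C is the C-coordinate vector of phi(g1).
In standard coordinates phi(g1) = A g1 = (-1, 0, -1).
Converting to C: (-1, 0, -1) = g1 - g2 - 2g3, so the coordinate vector is (1, -1, -2).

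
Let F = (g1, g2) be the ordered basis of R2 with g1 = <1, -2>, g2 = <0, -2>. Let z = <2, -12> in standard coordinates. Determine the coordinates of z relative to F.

<2, 4>

Write z = c_1 g1 + c_2 g2 and solve for the c_i.
System: c_1 + 0c_2 = 2, -2c_1 - 2c_2 = -12; solving gives c_1 = 2, c_2 = 4.
Check: 2g1 + 4g2 = <2, -12>.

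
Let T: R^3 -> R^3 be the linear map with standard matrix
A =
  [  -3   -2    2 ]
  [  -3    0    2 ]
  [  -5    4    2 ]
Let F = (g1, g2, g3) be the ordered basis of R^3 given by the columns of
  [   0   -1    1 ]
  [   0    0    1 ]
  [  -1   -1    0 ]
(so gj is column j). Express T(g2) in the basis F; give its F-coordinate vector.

Column 2 of [T]_F is the F-coordinate vector of T(g2).
In standard coordinates T(g2) = A g2 = [1, 1, 3].
Converting to F: [1, 1, 3] = -3g1 + 0·g2 + g3, so the coordinate vector is [-3, 0, 1].

[-3, 0, 1]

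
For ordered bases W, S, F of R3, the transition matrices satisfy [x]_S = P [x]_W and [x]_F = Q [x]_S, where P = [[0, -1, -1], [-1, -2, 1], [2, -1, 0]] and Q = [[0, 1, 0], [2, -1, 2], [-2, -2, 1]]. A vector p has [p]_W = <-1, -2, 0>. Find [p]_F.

<5, -1, -14>

Composing the changes, [p]_F = Q P [p]_W.
Q P = [[-1, -2, 1], [5, -2, -3], [4, 5, 0]]; applying this to <-1, -2, 0> gives <5, -1, -14>.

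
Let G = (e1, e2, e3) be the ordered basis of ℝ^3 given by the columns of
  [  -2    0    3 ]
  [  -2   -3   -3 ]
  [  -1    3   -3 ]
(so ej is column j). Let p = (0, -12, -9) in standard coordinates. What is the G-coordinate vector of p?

Write p = c_1 e1 + ... + c_3 e3 and solve for the c_i.
Row-reducing the augmented matrix [M | p] gives c = (3, 0, 2).
Check: 3e1 + 0·e2 + 2e3 = (0, -12, -9).

(3, 0, 2)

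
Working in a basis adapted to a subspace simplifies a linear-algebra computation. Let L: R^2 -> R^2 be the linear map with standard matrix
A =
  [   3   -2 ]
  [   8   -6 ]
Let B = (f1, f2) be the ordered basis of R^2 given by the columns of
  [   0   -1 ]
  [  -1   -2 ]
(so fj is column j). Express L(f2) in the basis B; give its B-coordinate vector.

Compute L(f2) = A f2 = (1, 4) in standard coordinates.
Then write this in B-coordinates: solve for y in y_1 f1 + y_2 f2 = (1, 4).
This gives y = (-2, -1), which is column 2 of [L]_B.

(-2, -1)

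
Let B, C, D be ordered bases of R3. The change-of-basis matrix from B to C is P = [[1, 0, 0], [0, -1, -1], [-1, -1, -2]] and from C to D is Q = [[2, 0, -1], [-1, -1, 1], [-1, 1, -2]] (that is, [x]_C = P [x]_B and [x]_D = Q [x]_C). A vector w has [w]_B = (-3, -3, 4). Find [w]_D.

(-4, 2, 6)

Composing the changes, [w]_D = Q P [w]_B.
Q P = [[3, 1, 2], [-2, 0, -1], [1, 1, 3]]; applying this to (-3, -3, 4) gives (-4, 2, 6).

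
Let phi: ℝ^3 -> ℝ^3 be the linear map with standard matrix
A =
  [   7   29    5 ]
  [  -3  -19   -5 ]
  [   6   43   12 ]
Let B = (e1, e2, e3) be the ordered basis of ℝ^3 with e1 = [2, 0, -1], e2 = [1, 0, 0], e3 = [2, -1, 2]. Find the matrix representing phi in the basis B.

Let P have columns e1, ..., e3. Then [phi]_B = P^(-1) A P.
Here det P = 1, so P^(-1) is integer; computing A P first and then P^(-1)(A P) gives [[2, 0, 1], [3, 1, -1], [1, 3, -3]].

[[2, 0, 1], [3, 1, -1], [1, 3, -3]]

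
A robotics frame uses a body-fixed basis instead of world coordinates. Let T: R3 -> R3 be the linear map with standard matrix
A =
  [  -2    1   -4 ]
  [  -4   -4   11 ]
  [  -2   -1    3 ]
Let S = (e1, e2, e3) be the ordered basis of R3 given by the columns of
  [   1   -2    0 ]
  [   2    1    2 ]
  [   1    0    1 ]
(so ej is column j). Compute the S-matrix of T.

With P the matrix whose columns are e1, ..., e3, [T]_S = P^(-1) A P.
Column by column: T(e1) = A e1 = <-4, -1, -1>; its S-coordinates <-2, 1, 1> give column 1.
Continuing for each basis vector yields [T]_S = [[-2, 1, 0], [1, -2, 1], [1, 2, 1]].

[[-2, 1, 0], [1, -2, 1], [1, 2, 1]]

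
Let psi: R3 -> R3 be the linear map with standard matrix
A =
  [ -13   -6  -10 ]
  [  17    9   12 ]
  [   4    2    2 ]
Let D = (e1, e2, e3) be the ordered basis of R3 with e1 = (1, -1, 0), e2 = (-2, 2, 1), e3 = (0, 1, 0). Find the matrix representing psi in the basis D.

The j-th column of [psi]_D is [psi(ej)]_D.
psi(e1) = A e1 = (-7, 8, 2) = -3e1 + 2e2 + e3, so column 1 is (-3, 2, 1).
Repeating for e2, e3 and assembling the columns gives [[-3, 0, -2], [2, -2, 2], [1, 0, 3]].

[[-3, 0, -2], [2, -2, 2], [1, 0, 3]]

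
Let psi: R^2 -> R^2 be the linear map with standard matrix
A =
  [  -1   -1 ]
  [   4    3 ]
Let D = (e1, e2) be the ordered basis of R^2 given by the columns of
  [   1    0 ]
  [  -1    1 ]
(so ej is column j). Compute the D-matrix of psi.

Let P have columns e1, e2. Then [psi]_D = P^(-1) A P.
Here det P = 1, so P^(-1) is integer; computing A P first and then P^(-1)(A P) gives [[0, -1], [1, 2]].

[[0, -1], [1, 2]]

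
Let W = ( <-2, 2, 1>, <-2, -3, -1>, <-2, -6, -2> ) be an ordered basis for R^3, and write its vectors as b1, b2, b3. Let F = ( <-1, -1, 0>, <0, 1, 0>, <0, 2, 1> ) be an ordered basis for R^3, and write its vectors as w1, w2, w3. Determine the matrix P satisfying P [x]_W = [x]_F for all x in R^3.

[[2, 2, 2], [2, 1, 0], [1, -1, -2]]

Take x = bj: its W-coordinates are the j-th standard unit vector, so P e_j — column j of P — equals [bj]_F.
b1 = 2w1 + 2w2 + w3, giving column 1 = <2, 2, 1>; repeating for each j gives P = [[2, 2, 2], [2, 1, 0], [1, -1, -2]].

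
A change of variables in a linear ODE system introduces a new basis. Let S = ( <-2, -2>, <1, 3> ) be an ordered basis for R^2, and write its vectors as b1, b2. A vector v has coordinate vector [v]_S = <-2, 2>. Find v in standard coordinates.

<6, 10>

By definition v = -2b1 + 2b2.
Summing componentwise gives <6, 10>.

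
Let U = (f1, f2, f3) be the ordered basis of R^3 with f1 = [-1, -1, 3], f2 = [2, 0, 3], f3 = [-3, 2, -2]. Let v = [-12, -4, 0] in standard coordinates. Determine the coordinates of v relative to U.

[4, -4, 0]

We seek scalars with c_1 f1 + ... + c_3 f3 = v; equivalently solve M c = v where the columns of M are f1, ..., f3.
Gaussian elimination on [M | v] yields c = (4, -4, 0).
Check: 4f1 - 4f2 + 0·f3 = [-12, -4, 0].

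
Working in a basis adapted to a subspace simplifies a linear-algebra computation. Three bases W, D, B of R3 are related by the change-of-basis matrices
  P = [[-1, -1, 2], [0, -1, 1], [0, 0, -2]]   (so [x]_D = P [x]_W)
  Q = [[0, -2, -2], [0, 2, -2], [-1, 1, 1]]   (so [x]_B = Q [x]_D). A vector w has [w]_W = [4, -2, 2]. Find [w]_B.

Apply P to get D-coordinates [2, 4, -4], then Q to get B-coordinates.
The result is [w]_B = [0, 16, -2].

[0, 16, -2]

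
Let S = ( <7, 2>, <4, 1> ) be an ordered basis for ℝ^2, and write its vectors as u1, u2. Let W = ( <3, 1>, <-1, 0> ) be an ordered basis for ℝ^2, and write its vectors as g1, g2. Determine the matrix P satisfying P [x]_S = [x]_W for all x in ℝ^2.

Let M have columns uj and N have columns gj. Then for every x, N [x]_W = x = M [x]_S, so P = N^(-1) M.
Since det N = 1, N^(-1) has integer entries; multiplying gives P = [[2, 1], [-1, -1]].

[[2, 1], [-1, -1]]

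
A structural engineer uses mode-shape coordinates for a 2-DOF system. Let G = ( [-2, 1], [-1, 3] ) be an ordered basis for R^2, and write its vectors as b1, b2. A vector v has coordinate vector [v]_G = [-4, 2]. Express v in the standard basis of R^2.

v = M [v]_G, where M has columns b1, b2.
Carrying out the matrix-vector product, v = [6, 2].

[6, 2]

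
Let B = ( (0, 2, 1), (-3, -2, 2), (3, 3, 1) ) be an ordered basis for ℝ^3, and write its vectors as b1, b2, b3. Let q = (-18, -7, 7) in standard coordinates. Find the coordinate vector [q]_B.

Write q = c_1 b1 + ... + c_3 b3 and solve for the c_i.
Gaussian elimination on [M | q] yields c = (4, 3, -3).
Check: 4b1 + 3b2 - 3b3 = (-18, -7, 7).

(4, 3, -3)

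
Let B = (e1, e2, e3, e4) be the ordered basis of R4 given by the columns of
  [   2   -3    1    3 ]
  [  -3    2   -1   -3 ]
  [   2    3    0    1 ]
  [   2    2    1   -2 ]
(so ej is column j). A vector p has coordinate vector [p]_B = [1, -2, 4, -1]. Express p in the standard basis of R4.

[9, -8, -5, 4]

The coordinates say p = e1 - 2e2 + 4e3 - e4; adding the scaled basis vectors gives [9, -8, -5, 4].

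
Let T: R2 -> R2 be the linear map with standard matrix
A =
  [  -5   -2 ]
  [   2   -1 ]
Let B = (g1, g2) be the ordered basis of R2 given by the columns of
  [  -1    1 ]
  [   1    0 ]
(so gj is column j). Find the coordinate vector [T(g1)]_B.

<-3, 0>

Compute T(g1) = A g1 = <3, -3> in standard coordinates.
Then write this in B-coordinates: solve for y in y_1 g1 + y_2 g2 = <3, -3>.
This gives y = <-3, 0>, which is column 1 of [T]_B.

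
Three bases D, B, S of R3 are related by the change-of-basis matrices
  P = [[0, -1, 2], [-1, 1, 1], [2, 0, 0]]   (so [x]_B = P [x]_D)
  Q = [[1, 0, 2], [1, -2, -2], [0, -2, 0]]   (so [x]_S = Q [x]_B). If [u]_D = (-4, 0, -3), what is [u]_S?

Composing the changes, [u]_S = Q P [u]_D.
Q P = [[4, -1, 2], [-2, -3, 0], [2, -2, -2]]; applying this to (-4, 0, -3) gives (-22, 8, -2).

(-22, 8, -2)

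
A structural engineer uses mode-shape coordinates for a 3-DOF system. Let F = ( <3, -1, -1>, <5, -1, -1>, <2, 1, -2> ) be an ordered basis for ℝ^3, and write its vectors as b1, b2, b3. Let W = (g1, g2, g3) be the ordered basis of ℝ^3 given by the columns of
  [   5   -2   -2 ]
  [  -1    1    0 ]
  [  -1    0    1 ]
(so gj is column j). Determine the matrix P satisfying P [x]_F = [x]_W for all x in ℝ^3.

Column j of P is [bj]_W, since P maps F-coordinates to W-coordinates.
Expressing b1 in W: b1 = -g1 - 2g2 - 2g3, so column 1 of P is <-1, -2, -2>.
Doing the same for each bj gives P = [[-1, 1, 0], [-2, 0, 1], [-2, 0, -2]].

[[-1, 1, 0], [-2, 0, 1], [-2, 0, -2]]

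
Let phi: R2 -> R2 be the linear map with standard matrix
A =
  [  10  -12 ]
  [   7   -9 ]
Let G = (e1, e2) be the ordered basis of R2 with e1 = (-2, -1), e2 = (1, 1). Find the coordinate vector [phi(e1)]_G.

(3, -2)

Compute phi(e1) = A e1 = (-8, -5) in standard coordinates.
Then write this in G-coordinates: solve for y in y_1 e1 + y_2 e2 = (-8, -5).
This gives y = (3, -2), which is column 1 of [phi]_G.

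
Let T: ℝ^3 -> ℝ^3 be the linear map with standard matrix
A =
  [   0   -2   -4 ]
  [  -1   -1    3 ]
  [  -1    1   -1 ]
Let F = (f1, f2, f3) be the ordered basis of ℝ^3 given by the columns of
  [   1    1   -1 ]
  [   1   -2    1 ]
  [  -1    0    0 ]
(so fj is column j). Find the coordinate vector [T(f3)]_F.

Column 3 of [T]_F is the F-coordinate vector of T(f3).
In standard coordinates T(f3) = A f3 = (-2, 0, 2).
Converting to F: (-2, 0, 2) = -2f1 - 2f2 - 2f3, so the coordinate vector is (-2, -2, -2).

(-2, -2, -2)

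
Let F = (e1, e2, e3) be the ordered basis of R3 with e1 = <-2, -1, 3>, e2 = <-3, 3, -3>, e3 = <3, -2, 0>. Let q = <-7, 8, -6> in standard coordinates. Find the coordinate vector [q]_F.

<-1, 1, -2>

Write q = c_1 e1 + ... + c_3 e3 and solve for the c_i.
Row-reducing the augmented matrix [M | q] gives c = (-1, 1, -2).
Check: -e1 + e2 - 2e3 = <-7, 8, -6>.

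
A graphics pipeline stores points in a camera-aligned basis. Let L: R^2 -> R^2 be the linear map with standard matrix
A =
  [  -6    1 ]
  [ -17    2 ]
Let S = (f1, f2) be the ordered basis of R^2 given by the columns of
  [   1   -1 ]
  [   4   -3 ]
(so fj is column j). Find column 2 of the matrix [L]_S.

Column 2 of [L]_S is the S-coordinate vector of L(f2).
In standard coordinates L(f2) = A f2 = <3, 11>.
Converting to S: <3, 11> = 2f1 - f2, so the coordinate vector is <2, -1>.

<2, -1>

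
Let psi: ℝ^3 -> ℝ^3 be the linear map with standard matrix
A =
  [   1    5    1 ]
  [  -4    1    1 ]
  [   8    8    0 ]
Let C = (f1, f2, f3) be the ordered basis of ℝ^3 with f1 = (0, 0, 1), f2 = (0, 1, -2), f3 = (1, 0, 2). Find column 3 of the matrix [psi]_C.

Compute psi(f3) = A f3 = (3, -2, 8) in standard coordinates.
Then write this in C-coordinates: solve for y in y_1 f1 + ... + y_3 f3 = (3, -2, 8).
This gives y = (-2, -2, 3), which is column 3 of [psi]_C.

(-2, -2, 3)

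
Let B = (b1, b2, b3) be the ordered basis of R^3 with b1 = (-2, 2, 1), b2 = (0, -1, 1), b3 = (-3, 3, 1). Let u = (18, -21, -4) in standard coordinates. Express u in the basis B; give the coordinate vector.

Write u = c_1 b1 + ... + c_3 b3 and solve for the c_i.
Solving this 3x3 system gives c = (-3, 3, -4).
Check: -3b1 + 3b2 - 4b3 = (18, -21, -4).

(-3, 3, -4)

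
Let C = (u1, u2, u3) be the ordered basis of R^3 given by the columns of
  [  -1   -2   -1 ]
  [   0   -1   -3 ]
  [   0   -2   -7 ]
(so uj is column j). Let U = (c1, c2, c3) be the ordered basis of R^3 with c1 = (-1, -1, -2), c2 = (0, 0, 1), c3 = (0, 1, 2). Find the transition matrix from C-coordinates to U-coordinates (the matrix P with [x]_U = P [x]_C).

[[1, 2, 1], [0, 0, -1], [1, 1, -2]]

Let M have columns uj and N have columns cj. Then for every x, N [x]_U = x = M [x]_C, so P = N^(-1) M.
Since det N = 1, N^(-1) has integer entries; multiplying gives P = [[1, 2, 1], [0, 0, -1], [1, 1, -2]].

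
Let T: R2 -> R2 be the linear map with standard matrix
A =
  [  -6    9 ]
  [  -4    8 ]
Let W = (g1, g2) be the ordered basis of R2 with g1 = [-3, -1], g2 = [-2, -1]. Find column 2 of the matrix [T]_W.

[-3, 3]

Compute T(g2) = A g2 = [3, 0] in standard coordinates.
Then write this in W-coordinates: solve for y in y_1 g1 + y_2 g2 = [3, 0].
This gives y = [-3, 3], which is column 2 of [T]_W.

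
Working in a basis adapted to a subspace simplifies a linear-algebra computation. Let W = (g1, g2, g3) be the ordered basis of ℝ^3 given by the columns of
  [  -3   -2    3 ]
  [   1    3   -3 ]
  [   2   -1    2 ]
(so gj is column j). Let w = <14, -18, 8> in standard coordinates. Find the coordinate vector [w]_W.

<0, -4, 2>

Write w = c_1 g1 + ... + c_3 g3 and solve for the c_i.
Row-reducing the augmented matrix [M | w] gives c = (0, -4, 2).
Check: 0·g1 - 4g2 + 2g3 = <14, -18, 8>.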